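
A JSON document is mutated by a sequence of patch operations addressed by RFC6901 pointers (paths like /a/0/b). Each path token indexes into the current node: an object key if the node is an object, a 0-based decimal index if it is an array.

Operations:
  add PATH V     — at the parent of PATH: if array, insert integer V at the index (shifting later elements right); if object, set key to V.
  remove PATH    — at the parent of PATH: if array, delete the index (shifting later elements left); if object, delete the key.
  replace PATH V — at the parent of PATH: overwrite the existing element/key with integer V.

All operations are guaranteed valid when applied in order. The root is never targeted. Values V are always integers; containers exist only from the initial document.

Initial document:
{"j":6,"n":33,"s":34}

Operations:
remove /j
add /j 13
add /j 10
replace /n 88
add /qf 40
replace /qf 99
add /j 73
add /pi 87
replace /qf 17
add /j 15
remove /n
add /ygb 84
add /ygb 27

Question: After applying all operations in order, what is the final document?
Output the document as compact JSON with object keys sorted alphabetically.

Answer: {"j":15,"pi":87,"qf":17,"s":34,"ygb":27}

Derivation:
After op 1 (remove /j): {"n":33,"s":34}
After op 2 (add /j 13): {"j":13,"n":33,"s":34}
After op 3 (add /j 10): {"j":10,"n":33,"s":34}
After op 4 (replace /n 88): {"j":10,"n":88,"s":34}
After op 5 (add /qf 40): {"j":10,"n":88,"qf":40,"s":34}
After op 6 (replace /qf 99): {"j":10,"n":88,"qf":99,"s":34}
After op 7 (add /j 73): {"j":73,"n":88,"qf":99,"s":34}
After op 8 (add /pi 87): {"j":73,"n":88,"pi":87,"qf":99,"s":34}
After op 9 (replace /qf 17): {"j":73,"n":88,"pi":87,"qf":17,"s":34}
After op 10 (add /j 15): {"j":15,"n":88,"pi":87,"qf":17,"s":34}
After op 11 (remove /n): {"j":15,"pi":87,"qf":17,"s":34}
After op 12 (add /ygb 84): {"j":15,"pi":87,"qf":17,"s":34,"ygb":84}
After op 13 (add /ygb 27): {"j":15,"pi":87,"qf":17,"s":34,"ygb":27}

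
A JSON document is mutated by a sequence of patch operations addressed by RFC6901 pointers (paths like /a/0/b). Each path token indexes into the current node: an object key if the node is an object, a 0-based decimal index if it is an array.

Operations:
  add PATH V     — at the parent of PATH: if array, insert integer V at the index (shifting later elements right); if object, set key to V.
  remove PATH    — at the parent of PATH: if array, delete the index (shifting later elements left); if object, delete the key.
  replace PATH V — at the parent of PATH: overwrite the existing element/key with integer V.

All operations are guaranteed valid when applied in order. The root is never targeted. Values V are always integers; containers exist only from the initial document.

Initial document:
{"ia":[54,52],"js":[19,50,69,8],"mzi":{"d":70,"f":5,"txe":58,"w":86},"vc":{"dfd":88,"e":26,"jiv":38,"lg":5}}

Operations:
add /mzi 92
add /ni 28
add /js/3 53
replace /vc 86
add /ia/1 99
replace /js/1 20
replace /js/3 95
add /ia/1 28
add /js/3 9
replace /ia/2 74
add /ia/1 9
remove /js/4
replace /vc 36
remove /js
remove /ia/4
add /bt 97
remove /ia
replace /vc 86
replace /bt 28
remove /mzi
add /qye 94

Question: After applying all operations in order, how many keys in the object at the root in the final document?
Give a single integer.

After op 1 (add /mzi 92): {"ia":[54,52],"js":[19,50,69,8],"mzi":92,"vc":{"dfd":88,"e":26,"jiv":38,"lg":5}}
After op 2 (add /ni 28): {"ia":[54,52],"js":[19,50,69,8],"mzi":92,"ni":28,"vc":{"dfd":88,"e":26,"jiv":38,"lg":5}}
After op 3 (add /js/3 53): {"ia":[54,52],"js":[19,50,69,53,8],"mzi":92,"ni":28,"vc":{"dfd":88,"e":26,"jiv":38,"lg":5}}
After op 4 (replace /vc 86): {"ia":[54,52],"js":[19,50,69,53,8],"mzi":92,"ni":28,"vc":86}
After op 5 (add /ia/1 99): {"ia":[54,99,52],"js":[19,50,69,53,8],"mzi":92,"ni":28,"vc":86}
After op 6 (replace /js/1 20): {"ia":[54,99,52],"js":[19,20,69,53,8],"mzi":92,"ni":28,"vc":86}
After op 7 (replace /js/3 95): {"ia":[54,99,52],"js":[19,20,69,95,8],"mzi":92,"ni":28,"vc":86}
After op 8 (add /ia/1 28): {"ia":[54,28,99,52],"js":[19,20,69,95,8],"mzi":92,"ni":28,"vc":86}
After op 9 (add /js/3 9): {"ia":[54,28,99,52],"js":[19,20,69,9,95,8],"mzi":92,"ni":28,"vc":86}
After op 10 (replace /ia/2 74): {"ia":[54,28,74,52],"js":[19,20,69,9,95,8],"mzi":92,"ni":28,"vc":86}
After op 11 (add /ia/1 9): {"ia":[54,9,28,74,52],"js":[19,20,69,9,95,8],"mzi":92,"ni":28,"vc":86}
After op 12 (remove /js/4): {"ia":[54,9,28,74,52],"js":[19,20,69,9,8],"mzi":92,"ni":28,"vc":86}
After op 13 (replace /vc 36): {"ia":[54,9,28,74,52],"js":[19,20,69,9,8],"mzi":92,"ni":28,"vc":36}
After op 14 (remove /js): {"ia":[54,9,28,74,52],"mzi":92,"ni":28,"vc":36}
After op 15 (remove /ia/4): {"ia":[54,9,28,74],"mzi":92,"ni":28,"vc":36}
After op 16 (add /bt 97): {"bt":97,"ia":[54,9,28,74],"mzi":92,"ni":28,"vc":36}
After op 17 (remove /ia): {"bt":97,"mzi":92,"ni":28,"vc":36}
After op 18 (replace /vc 86): {"bt":97,"mzi":92,"ni":28,"vc":86}
After op 19 (replace /bt 28): {"bt":28,"mzi":92,"ni":28,"vc":86}
After op 20 (remove /mzi): {"bt":28,"ni":28,"vc":86}
After op 21 (add /qye 94): {"bt":28,"ni":28,"qye":94,"vc":86}
Size at the root: 4

Answer: 4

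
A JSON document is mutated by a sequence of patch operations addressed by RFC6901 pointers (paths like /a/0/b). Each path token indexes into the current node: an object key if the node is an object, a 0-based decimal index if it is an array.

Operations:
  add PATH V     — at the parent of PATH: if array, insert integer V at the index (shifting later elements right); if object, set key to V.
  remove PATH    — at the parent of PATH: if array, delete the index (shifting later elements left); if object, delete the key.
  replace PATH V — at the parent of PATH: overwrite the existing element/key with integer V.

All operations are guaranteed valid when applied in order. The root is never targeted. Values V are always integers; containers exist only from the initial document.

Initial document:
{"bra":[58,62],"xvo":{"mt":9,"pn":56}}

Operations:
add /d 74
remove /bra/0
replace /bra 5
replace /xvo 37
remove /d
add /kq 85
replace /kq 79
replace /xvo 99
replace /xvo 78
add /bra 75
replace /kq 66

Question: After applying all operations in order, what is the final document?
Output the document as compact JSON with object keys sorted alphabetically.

After op 1 (add /d 74): {"bra":[58,62],"d":74,"xvo":{"mt":9,"pn":56}}
After op 2 (remove /bra/0): {"bra":[62],"d":74,"xvo":{"mt":9,"pn":56}}
After op 3 (replace /bra 5): {"bra":5,"d":74,"xvo":{"mt":9,"pn":56}}
After op 4 (replace /xvo 37): {"bra":5,"d":74,"xvo":37}
After op 5 (remove /d): {"bra":5,"xvo":37}
After op 6 (add /kq 85): {"bra":5,"kq":85,"xvo":37}
After op 7 (replace /kq 79): {"bra":5,"kq":79,"xvo":37}
After op 8 (replace /xvo 99): {"bra":5,"kq":79,"xvo":99}
After op 9 (replace /xvo 78): {"bra":5,"kq":79,"xvo":78}
After op 10 (add /bra 75): {"bra":75,"kq":79,"xvo":78}
After op 11 (replace /kq 66): {"bra":75,"kq":66,"xvo":78}

Answer: {"bra":75,"kq":66,"xvo":78}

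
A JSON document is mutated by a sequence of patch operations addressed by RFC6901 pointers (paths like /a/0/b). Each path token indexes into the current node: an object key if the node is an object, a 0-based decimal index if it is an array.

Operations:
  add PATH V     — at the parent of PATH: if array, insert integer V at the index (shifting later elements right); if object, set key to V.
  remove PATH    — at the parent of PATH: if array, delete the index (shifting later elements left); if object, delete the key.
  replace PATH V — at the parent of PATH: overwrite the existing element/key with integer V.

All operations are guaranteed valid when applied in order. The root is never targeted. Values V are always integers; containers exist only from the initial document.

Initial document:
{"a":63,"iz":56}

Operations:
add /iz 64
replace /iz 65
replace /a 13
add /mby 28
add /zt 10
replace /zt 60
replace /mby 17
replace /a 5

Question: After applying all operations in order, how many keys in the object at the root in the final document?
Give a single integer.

After op 1 (add /iz 64): {"a":63,"iz":64}
After op 2 (replace /iz 65): {"a":63,"iz":65}
After op 3 (replace /a 13): {"a":13,"iz":65}
After op 4 (add /mby 28): {"a":13,"iz":65,"mby":28}
After op 5 (add /zt 10): {"a":13,"iz":65,"mby":28,"zt":10}
After op 6 (replace /zt 60): {"a":13,"iz":65,"mby":28,"zt":60}
After op 7 (replace /mby 17): {"a":13,"iz":65,"mby":17,"zt":60}
After op 8 (replace /a 5): {"a":5,"iz":65,"mby":17,"zt":60}
Size at the root: 4

Answer: 4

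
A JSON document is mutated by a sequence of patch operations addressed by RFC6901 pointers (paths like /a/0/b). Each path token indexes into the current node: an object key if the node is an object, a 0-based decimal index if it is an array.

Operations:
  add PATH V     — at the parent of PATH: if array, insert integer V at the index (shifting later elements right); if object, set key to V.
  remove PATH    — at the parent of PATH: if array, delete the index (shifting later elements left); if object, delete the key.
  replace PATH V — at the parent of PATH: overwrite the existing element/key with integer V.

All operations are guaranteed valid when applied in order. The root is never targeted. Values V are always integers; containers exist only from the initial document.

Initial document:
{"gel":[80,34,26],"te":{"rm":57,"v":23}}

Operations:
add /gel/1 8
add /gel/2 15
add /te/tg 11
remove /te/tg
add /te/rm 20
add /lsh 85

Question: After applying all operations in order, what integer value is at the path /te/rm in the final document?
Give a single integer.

After op 1 (add /gel/1 8): {"gel":[80,8,34,26],"te":{"rm":57,"v":23}}
After op 2 (add /gel/2 15): {"gel":[80,8,15,34,26],"te":{"rm":57,"v":23}}
After op 3 (add /te/tg 11): {"gel":[80,8,15,34,26],"te":{"rm":57,"tg":11,"v":23}}
After op 4 (remove /te/tg): {"gel":[80,8,15,34,26],"te":{"rm":57,"v":23}}
After op 5 (add /te/rm 20): {"gel":[80,8,15,34,26],"te":{"rm":20,"v":23}}
After op 6 (add /lsh 85): {"gel":[80,8,15,34,26],"lsh":85,"te":{"rm":20,"v":23}}
Value at /te/rm: 20

Answer: 20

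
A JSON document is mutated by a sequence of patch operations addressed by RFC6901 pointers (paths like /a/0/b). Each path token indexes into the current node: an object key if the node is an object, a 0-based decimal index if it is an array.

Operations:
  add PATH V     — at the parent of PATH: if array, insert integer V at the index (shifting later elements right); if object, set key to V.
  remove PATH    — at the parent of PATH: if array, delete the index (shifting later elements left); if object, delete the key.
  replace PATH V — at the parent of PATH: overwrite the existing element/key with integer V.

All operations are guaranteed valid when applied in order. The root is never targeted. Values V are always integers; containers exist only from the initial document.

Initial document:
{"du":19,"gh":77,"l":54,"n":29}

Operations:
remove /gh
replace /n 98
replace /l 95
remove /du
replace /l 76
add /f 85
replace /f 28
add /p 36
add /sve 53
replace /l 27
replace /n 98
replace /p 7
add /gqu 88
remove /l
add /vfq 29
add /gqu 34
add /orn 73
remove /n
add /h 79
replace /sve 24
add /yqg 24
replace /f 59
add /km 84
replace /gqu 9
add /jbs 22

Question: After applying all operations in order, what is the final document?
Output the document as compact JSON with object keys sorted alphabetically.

Answer: {"f":59,"gqu":9,"h":79,"jbs":22,"km":84,"orn":73,"p":7,"sve":24,"vfq":29,"yqg":24}

Derivation:
After op 1 (remove /gh): {"du":19,"l":54,"n":29}
After op 2 (replace /n 98): {"du":19,"l":54,"n":98}
After op 3 (replace /l 95): {"du":19,"l":95,"n":98}
After op 4 (remove /du): {"l":95,"n":98}
After op 5 (replace /l 76): {"l":76,"n":98}
After op 6 (add /f 85): {"f":85,"l":76,"n":98}
After op 7 (replace /f 28): {"f":28,"l":76,"n":98}
After op 8 (add /p 36): {"f":28,"l":76,"n":98,"p":36}
After op 9 (add /sve 53): {"f":28,"l":76,"n":98,"p":36,"sve":53}
After op 10 (replace /l 27): {"f":28,"l":27,"n":98,"p":36,"sve":53}
After op 11 (replace /n 98): {"f":28,"l":27,"n":98,"p":36,"sve":53}
After op 12 (replace /p 7): {"f":28,"l":27,"n":98,"p":7,"sve":53}
After op 13 (add /gqu 88): {"f":28,"gqu":88,"l":27,"n":98,"p":7,"sve":53}
After op 14 (remove /l): {"f":28,"gqu":88,"n":98,"p":7,"sve":53}
After op 15 (add /vfq 29): {"f":28,"gqu":88,"n":98,"p":7,"sve":53,"vfq":29}
After op 16 (add /gqu 34): {"f":28,"gqu":34,"n":98,"p":7,"sve":53,"vfq":29}
After op 17 (add /orn 73): {"f":28,"gqu":34,"n":98,"orn":73,"p":7,"sve":53,"vfq":29}
After op 18 (remove /n): {"f":28,"gqu":34,"orn":73,"p":7,"sve":53,"vfq":29}
After op 19 (add /h 79): {"f":28,"gqu":34,"h":79,"orn":73,"p":7,"sve":53,"vfq":29}
After op 20 (replace /sve 24): {"f":28,"gqu":34,"h":79,"orn":73,"p":7,"sve":24,"vfq":29}
After op 21 (add /yqg 24): {"f":28,"gqu":34,"h":79,"orn":73,"p":7,"sve":24,"vfq":29,"yqg":24}
After op 22 (replace /f 59): {"f":59,"gqu":34,"h":79,"orn":73,"p":7,"sve":24,"vfq":29,"yqg":24}
After op 23 (add /km 84): {"f":59,"gqu":34,"h":79,"km":84,"orn":73,"p":7,"sve":24,"vfq":29,"yqg":24}
After op 24 (replace /gqu 9): {"f":59,"gqu":9,"h":79,"km":84,"orn":73,"p":7,"sve":24,"vfq":29,"yqg":24}
After op 25 (add /jbs 22): {"f":59,"gqu":9,"h":79,"jbs":22,"km":84,"orn":73,"p":7,"sve":24,"vfq":29,"yqg":24}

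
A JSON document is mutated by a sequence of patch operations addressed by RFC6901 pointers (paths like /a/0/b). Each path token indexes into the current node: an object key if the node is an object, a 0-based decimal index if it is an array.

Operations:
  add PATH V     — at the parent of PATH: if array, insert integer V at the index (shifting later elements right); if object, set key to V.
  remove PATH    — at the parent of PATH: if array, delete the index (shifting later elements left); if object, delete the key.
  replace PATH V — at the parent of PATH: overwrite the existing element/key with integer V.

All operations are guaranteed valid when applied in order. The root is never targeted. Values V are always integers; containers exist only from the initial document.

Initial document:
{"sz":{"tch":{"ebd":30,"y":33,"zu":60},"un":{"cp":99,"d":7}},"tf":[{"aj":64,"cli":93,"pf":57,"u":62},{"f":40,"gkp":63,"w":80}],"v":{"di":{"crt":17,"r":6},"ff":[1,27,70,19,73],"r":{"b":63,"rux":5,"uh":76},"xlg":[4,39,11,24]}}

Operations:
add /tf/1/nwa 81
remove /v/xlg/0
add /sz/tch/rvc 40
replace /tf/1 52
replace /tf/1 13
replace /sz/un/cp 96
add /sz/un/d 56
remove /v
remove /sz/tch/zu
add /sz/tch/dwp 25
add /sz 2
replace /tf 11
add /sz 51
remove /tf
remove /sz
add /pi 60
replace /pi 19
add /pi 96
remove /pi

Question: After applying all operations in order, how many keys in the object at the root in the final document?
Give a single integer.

Answer: 0

Derivation:
After op 1 (add /tf/1/nwa 81): {"sz":{"tch":{"ebd":30,"y":33,"zu":60},"un":{"cp":99,"d":7}},"tf":[{"aj":64,"cli":93,"pf":57,"u":62},{"f":40,"gkp":63,"nwa":81,"w":80}],"v":{"di":{"crt":17,"r":6},"ff":[1,27,70,19,73],"r":{"b":63,"rux":5,"uh":76},"xlg":[4,39,11,24]}}
After op 2 (remove /v/xlg/0): {"sz":{"tch":{"ebd":30,"y":33,"zu":60},"un":{"cp":99,"d":7}},"tf":[{"aj":64,"cli":93,"pf":57,"u":62},{"f":40,"gkp":63,"nwa":81,"w":80}],"v":{"di":{"crt":17,"r":6},"ff":[1,27,70,19,73],"r":{"b":63,"rux":5,"uh":76},"xlg":[39,11,24]}}
After op 3 (add /sz/tch/rvc 40): {"sz":{"tch":{"ebd":30,"rvc":40,"y":33,"zu":60},"un":{"cp":99,"d":7}},"tf":[{"aj":64,"cli":93,"pf":57,"u":62},{"f":40,"gkp":63,"nwa":81,"w":80}],"v":{"di":{"crt":17,"r":6},"ff":[1,27,70,19,73],"r":{"b":63,"rux":5,"uh":76},"xlg":[39,11,24]}}
After op 4 (replace /tf/1 52): {"sz":{"tch":{"ebd":30,"rvc":40,"y":33,"zu":60},"un":{"cp":99,"d":7}},"tf":[{"aj":64,"cli":93,"pf":57,"u":62},52],"v":{"di":{"crt":17,"r":6},"ff":[1,27,70,19,73],"r":{"b":63,"rux":5,"uh":76},"xlg":[39,11,24]}}
After op 5 (replace /tf/1 13): {"sz":{"tch":{"ebd":30,"rvc":40,"y":33,"zu":60},"un":{"cp":99,"d":7}},"tf":[{"aj":64,"cli":93,"pf":57,"u":62},13],"v":{"di":{"crt":17,"r":6},"ff":[1,27,70,19,73],"r":{"b":63,"rux":5,"uh":76},"xlg":[39,11,24]}}
After op 6 (replace /sz/un/cp 96): {"sz":{"tch":{"ebd":30,"rvc":40,"y":33,"zu":60},"un":{"cp":96,"d":7}},"tf":[{"aj":64,"cli":93,"pf":57,"u":62},13],"v":{"di":{"crt":17,"r":6},"ff":[1,27,70,19,73],"r":{"b":63,"rux":5,"uh":76},"xlg":[39,11,24]}}
After op 7 (add /sz/un/d 56): {"sz":{"tch":{"ebd":30,"rvc":40,"y":33,"zu":60},"un":{"cp":96,"d":56}},"tf":[{"aj":64,"cli":93,"pf":57,"u":62},13],"v":{"di":{"crt":17,"r":6},"ff":[1,27,70,19,73],"r":{"b":63,"rux":5,"uh":76},"xlg":[39,11,24]}}
After op 8 (remove /v): {"sz":{"tch":{"ebd":30,"rvc":40,"y":33,"zu":60},"un":{"cp":96,"d":56}},"tf":[{"aj":64,"cli":93,"pf":57,"u":62},13]}
After op 9 (remove /sz/tch/zu): {"sz":{"tch":{"ebd":30,"rvc":40,"y":33},"un":{"cp":96,"d":56}},"tf":[{"aj":64,"cli":93,"pf":57,"u":62},13]}
After op 10 (add /sz/tch/dwp 25): {"sz":{"tch":{"dwp":25,"ebd":30,"rvc":40,"y":33},"un":{"cp":96,"d":56}},"tf":[{"aj":64,"cli":93,"pf":57,"u":62},13]}
After op 11 (add /sz 2): {"sz":2,"tf":[{"aj":64,"cli":93,"pf":57,"u":62},13]}
After op 12 (replace /tf 11): {"sz":2,"tf":11}
After op 13 (add /sz 51): {"sz":51,"tf":11}
After op 14 (remove /tf): {"sz":51}
After op 15 (remove /sz): {}
After op 16 (add /pi 60): {"pi":60}
After op 17 (replace /pi 19): {"pi":19}
After op 18 (add /pi 96): {"pi":96}
After op 19 (remove /pi): {}
Size at the root: 0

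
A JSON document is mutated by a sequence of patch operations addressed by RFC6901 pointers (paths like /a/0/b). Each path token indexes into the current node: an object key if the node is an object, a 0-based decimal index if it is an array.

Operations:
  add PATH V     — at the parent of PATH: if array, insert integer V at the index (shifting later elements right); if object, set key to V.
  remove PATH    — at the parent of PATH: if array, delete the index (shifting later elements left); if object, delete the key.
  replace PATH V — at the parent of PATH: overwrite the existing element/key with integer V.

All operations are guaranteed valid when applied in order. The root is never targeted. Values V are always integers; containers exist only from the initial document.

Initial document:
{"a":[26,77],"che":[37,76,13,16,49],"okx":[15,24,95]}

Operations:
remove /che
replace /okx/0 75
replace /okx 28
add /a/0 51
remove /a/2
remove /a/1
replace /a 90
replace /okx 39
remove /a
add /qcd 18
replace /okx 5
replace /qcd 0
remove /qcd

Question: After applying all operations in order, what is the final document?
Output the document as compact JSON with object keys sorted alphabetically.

After op 1 (remove /che): {"a":[26,77],"okx":[15,24,95]}
After op 2 (replace /okx/0 75): {"a":[26,77],"okx":[75,24,95]}
After op 3 (replace /okx 28): {"a":[26,77],"okx":28}
After op 4 (add /a/0 51): {"a":[51,26,77],"okx":28}
After op 5 (remove /a/2): {"a":[51,26],"okx":28}
After op 6 (remove /a/1): {"a":[51],"okx":28}
After op 7 (replace /a 90): {"a":90,"okx":28}
After op 8 (replace /okx 39): {"a":90,"okx":39}
After op 9 (remove /a): {"okx":39}
After op 10 (add /qcd 18): {"okx":39,"qcd":18}
After op 11 (replace /okx 5): {"okx":5,"qcd":18}
After op 12 (replace /qcd 0): {"okx":5,"qcd":0}
After op 13 (remove /qcd): {"okx":5}

Answer: {"okx":5}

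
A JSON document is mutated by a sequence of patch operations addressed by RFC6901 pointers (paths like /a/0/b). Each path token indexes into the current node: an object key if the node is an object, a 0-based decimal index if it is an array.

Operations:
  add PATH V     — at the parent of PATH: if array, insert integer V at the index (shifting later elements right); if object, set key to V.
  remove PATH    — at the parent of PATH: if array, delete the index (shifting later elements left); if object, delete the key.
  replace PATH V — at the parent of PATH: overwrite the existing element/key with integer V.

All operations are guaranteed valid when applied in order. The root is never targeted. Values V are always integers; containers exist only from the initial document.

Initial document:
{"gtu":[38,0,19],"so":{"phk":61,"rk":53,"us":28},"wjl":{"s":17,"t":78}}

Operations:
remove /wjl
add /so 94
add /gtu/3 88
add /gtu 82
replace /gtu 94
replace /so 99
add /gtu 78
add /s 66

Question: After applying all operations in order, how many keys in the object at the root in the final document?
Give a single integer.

Answer: 3

Derivation:
After op 1 (remove /wjl): {"gtu":[38,0,19],"so":{"phk":61,"rk":53,"us":28}}
After op 2 (add /so 94): {"gtu":[38,0,19],"so":94}
After op 3 (add /gtu/3 88): {"gtu":[38,0,19,88],"so":94}
After op 4 (add /gtu 82): {"gtu":82,"so":94}
After op 5 (replace /gtu 94): {"gtu":94,"so":94}
After op 6 (replace /so 99): {"gtu":94,"so":99}
After op 7 (add /gtu 78): {"gtu":78,"so":99}
After op 8 (add /s 66): {"gtu":78,"s":66,"so":99}
Size at the root: 3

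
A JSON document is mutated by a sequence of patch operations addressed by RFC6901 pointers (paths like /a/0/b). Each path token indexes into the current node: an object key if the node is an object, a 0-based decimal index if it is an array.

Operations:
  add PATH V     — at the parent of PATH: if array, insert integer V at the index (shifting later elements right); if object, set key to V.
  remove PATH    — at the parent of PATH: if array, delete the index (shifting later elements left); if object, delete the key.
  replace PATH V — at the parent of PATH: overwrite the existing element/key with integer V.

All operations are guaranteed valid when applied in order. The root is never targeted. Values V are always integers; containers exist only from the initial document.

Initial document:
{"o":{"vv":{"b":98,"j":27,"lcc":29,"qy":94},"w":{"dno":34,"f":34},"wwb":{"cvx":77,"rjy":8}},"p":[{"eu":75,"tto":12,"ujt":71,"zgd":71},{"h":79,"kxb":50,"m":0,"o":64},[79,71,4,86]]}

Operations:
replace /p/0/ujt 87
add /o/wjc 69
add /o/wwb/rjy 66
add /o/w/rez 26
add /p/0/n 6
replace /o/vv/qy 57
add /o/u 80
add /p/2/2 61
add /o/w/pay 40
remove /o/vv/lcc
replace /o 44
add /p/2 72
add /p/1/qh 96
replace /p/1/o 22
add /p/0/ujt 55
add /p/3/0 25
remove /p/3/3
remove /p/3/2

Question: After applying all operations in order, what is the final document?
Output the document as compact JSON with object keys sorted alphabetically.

Answer: {"o":44,"p":[{"eu":75,"n":6,"tto":12,"ujt":55,"zgd":71},{"h":79,"kxb":50,"m":0,"o":22,"qh":96},72,[25,79,4,86]]}

Derivation:
After op 1 (replace /p/0/ujt 87): {"o":{"vv":{"b":98,"j":27,"lcc":29,"qy":94},"w":{"dno":34,"f":34},"wwb":{"cvx":77,"rjy":8}},"p":[{"eu":75,"tto":12,"ujt":87,"zgd":71},{"h":79,"kxb":50,"m":0,"o":64},[79,71,4,86]]}
After op 2 (add /o/wjc 69): {"o":{"vv":{"b":98,"j":27,"lcc":29,"qy":94},"w":{"dno":34,"f":34},"wjc":69,"wwb":{"cvx":77,"rjy":8}},"p":[{"eu":75,"tto":12,"ujt":87,"zgd":71},{"h":79,"kxb":50,"m":0,"o":64},[79,71,4,86]]}
After op 3 (add /o/wwb/rjy 66): {"o":{"vv":{"b":98,"j":27,"lcc":29,"qy":94},"w":{"dno":34,"f":34},"wjc":69,"wwb":{"cvx":77,"rjy":66}},"p":[{"eu":75,"tto":12,"ujt":87,"zgd":71},{"h":79,"kxb":50,"m":0,"o":64},[79,71,4,86]]}
After op 4 (add /o/w/rez 26): {"o":{"vv":{"b":98,"j":27,"lcc":29,"qy":94},"w":{"dno":34,"f":34,"rez":26},"wjc":69,"wwb":{"cvx":77,"rjy":66}},"p":[{"eu":75,"tto":12,"ujt":87,"zgd":71},{"h":79,"kxb":50,"m":0,"o":64},[79,71,4,86]]}
After op 5 (add /p/0/n 6): {"o":{"vv":{"b":98,"j":27,"lcc":29,"qy":94},"w":{"dno":34,"f":34,"rez":26},"wjc":69,"wwb":{"cvx":77,"rjy":66}},"p":[{"eu":75,"n":6,"tto":12,"ujt":87,"zgd":71},{"h":79,"kxb":50,"m":0,"o":64},[79,71,4,86]]}
After op 6 (replace /o/vv/qy 57): {"o":{"vv":{"b":98,"j":27,"lcc":29,"qy":57},"w":{"dno":34,"f":34,"rez":26},"wjc":69,"wwb":{"cvx":77,"rjy":66}},"p":[{"eu":75,"n":6,"tto":12,"ujt":87,"zgd":71},{"h":79,"kxb":50,"m":0,"o":64},[79,71,4,86]]}
After op 7 (add /o/u 80): {"o":{"u":80,"vv":{"b":98,"j":27,"lcc":29,"qy":57},"w":{"dno":34,"f":34,"rez":26},"wjc":69,"wwb":{"cvx":77,"rjy":66}},"p":[{"eu":75,"n":6,"tto":12,"ujt":87,"zgd":71},{"h":79,"kxb":50,"m":0,"o":64},[79,71,4,86]]}
After op 8 (add /p/2/2 61): {"o":{"u":80,"vv":{"b":98,"j":27,"lcc":29,"qy":57},"w":{"dno":34,"f":34,"rez":26},"wjc":69,"wwb":{"cvx":77,"rjy":66}},"p":[{"eu":75,"n":6,"tto":12,"ujt":87,"zgd":71},{"h":79,"kxb":50,"m":0,"o":64},[79,71,61,4,86]]}
After op 9 (add /o/w/pay 40): {"o":{"u":80,"vv":{"b":98,"j":27,"lcc":29,"qy":57},"w":{"dno":34,"f":34,"pay":40,"rez":26},"wjc":69,"wwb":{"cvx":77,"rjy":66}},"p":[{"eu":75,"n":6,"tto":12,"ujt":87,"zgd":71},{"h":79,"kxb":50,"m":0,"o":64},[79,71,61,4,86]]}
After op 10 (remove /o/vv/lcc): {"o":{"u":80,"vv":{"b":98,"j":27,"qy":57},"w":{"dno":34,"f":34,"pay":40,"rez":26},"wjc":69,"wwb":{"cvx":77,"rjy":66}},"p":[{"eu":75,"n":6,"tto":12,"ujt":87,"zgd":71},{"h":79,"kxb":50,"m":0,"o":64},[79,71,61,4,86]]}
After op 11 (replace /o 44): {"o":44,"p":[{"eu":75,"n":6,"tto":12,"ujt":87,"zgd":71},{"h":79,"kxb":50,"m":0,"o":64},[79,71,61,4,86]]}
After op 12 (add /p/2 72): {"o":44,"p":[{"eu":75,"n":6,"tto":12,"ujt":87,"zgd":71},{"h":79,"kxb":50,"m":0,"o":64},72,[79,71,61,4,86]]}
After op 13 (add /p/1/qh 96): {"o":44,"p":[{"eu":75,"n":6,"tto":12,"ujt":87,"zgd":71},{"h":79,"kxb":50,"m":0,"o":64,"qh":96},72,[79,71,61,4,86]]}
After op 14 (replace /p/1/o 22): {"o":44,"p":[{"eu":75,"n":6,"tto":12,"ujt":87,"zgd":71},{"h":79,"kxb":50,"m":0,"o":22,"qh":96},72,[79,71,61,4,86]]}
After op 15 (add /p/0/ujt 55): {"o":44,"p":[{"eu":75,"n":6,"tto":12,"ujt":55,"zgd":71},{"h":79,"kxb":50,"m":0,"o":22,"qh":96},72,[79,71,61,4,86]]}
After op 16 (add /p/3/0 25): {"o":44,"p":[{"eu":75,"n":6,"tto":12,"ujt":55,"zgd":71},{"h":79,"kxb":50,"m":0,"o":22,"qh":96},72,[25,79,71,61,4,86]]}
After op 17 (remove /p/3/3): {"o":44,"p":[{"eu":75,"n":6,"tto":12,"ujt":55,"zgd":71},{"h":79,"kxb":50,"m":0,"o":22,"qh":96},72,[25,79,71,4,86]]}
After op 18 (remove /p/3/2): {"o":44,"p":[{"eu":75,"n":6,"tto":12,"ujt":55,"zgd":71},{"h":79,"kxb":50,"m":0,"o":22,"qh":96},72,[25,79,4,86]]}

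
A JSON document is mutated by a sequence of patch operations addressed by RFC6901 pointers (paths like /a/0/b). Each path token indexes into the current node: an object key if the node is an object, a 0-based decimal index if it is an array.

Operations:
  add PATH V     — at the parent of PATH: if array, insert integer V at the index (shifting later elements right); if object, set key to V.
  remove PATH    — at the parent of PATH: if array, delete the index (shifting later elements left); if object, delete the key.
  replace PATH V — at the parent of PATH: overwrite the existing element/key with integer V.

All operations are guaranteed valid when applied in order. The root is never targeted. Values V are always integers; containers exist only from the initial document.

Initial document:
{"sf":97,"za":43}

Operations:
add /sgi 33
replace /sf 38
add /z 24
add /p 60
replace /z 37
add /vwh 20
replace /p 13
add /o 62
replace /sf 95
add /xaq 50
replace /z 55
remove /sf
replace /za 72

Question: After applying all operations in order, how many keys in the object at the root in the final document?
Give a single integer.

Answer: 7

Derivation:
After op 1 (add /sgi 33): {"sf":97,"sgi":33,"za":43}
After op 2 (replace /sf 38): {"sf":38,"sgi":33,"za":43}
After op 3 (add /z 24): {"sf":38,"sgi":33,"z":24,"za":43}
After op 4 (add /p 60): {"p":60,"sf":38,"sgi":33,"z":24,"za":43}
After op 5 (replace /z 37): {"p":60,"sf":38,"sgi":33,"z":37,"za":43}
After op 6 (add /vwh 20): {"p":60,"sf":38,"sgi":33,"vwh":20,"z":37,"za":43}
After op 7 (replace /p 13): {"p":13,"sf":38,"sgi":33,"vwh":20,"z":37,"za":43}
After op 8 (add /o 62): {"o":62,"p":13,"sf":38,"sgi":33,"vwh":20,"z":37,"za":43}
After op 9 (replace /sf 95): {"o":62,"p":13,"sf":95,"sgi":33,"vwh":20,"z":37,"za":43}
After op 10 (add /xaq 50): {"o":62,"p":13,"sf":95,"sgi":33,"vwh":20,"xaq":50,"z":37,"za":43}
After op 11 (replace /z 55): {"o":62,"p":13,"sf":95,"sgi":33,"vwh":20,"xaq":50,"z":55,"za":43}
After op 12 (remove /sf): {"o":62,"p":13,"sgi":33,"vwh":20,"xaq":50,"z":55,"za":43}
After op 13 (replace /za 72): {"o":62,"p":13,"sgi":33,"vwh":20,"xaq":50,"z":55,"za":72}
Size at the root: 7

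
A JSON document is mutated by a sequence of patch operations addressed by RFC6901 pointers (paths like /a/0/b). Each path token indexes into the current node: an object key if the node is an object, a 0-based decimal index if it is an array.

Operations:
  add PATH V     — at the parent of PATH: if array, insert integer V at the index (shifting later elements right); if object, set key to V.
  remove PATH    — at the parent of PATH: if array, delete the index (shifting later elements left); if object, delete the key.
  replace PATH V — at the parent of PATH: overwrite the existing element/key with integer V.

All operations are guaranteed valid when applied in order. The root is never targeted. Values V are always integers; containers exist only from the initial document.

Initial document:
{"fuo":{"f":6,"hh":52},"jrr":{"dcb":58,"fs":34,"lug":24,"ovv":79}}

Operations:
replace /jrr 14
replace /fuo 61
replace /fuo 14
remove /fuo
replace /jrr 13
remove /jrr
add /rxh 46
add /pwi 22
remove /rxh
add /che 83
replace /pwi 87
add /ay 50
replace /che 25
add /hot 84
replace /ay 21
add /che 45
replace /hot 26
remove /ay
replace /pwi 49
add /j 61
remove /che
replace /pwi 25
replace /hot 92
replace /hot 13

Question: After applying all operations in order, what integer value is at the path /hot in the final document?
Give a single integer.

After op 1 (replace /jrr 14): {"fuo":{"f":6,"hh":52},"jrr":14}
After op 2 (replace /fuo 61): {"fuo":61,"jrr":14}
After op 3 (replace /fuo 14): {"fuo":14,"jrr":14}
After op 4 (remove /fuo): {"jrr":14}
After op 5 (replace /jrr 13): {"jrr":13}
After op 6 (remove /jrr): {}
After op 7 (add /rxh 46): {"rxh":46}
After op 8 (add /pwi 22): {"pwi":22,"rxh":46}
After op 9 (remove /rxh): {"pwi":22}
After op 10 (add /che 83): {"che":83,"pwi":22}
After op 11 (replace /pwi 87): {"che":83,"pwi":87}
After op 12 (add /ay 50): {"ay":50,"che":83,"pwi":87}
After op 13 (replace /che 25): {"ay":50,"che":25,"pwi":87}
After op 14 (add /hot 84): {"ay":50,"che":25,"hot":84,"pwi":87}
After op 15 (replace /ay 21): {"ay":21,"che":25,"hot":84,"pwi":87}
After op 16 (add /che 45): {"ay":21,"che":45,"hot":84,"pwi":87}
After op 17 (replace /hot 26): {"ay":21,"che":45,"hot":26,"pwi":87}
After op 18 (remove /ay): {"che":45,"hot":26,"pwi":87}
After op 19 (replace /pwi 49): {"che":45,"hot":26,"pwi":49}
After op 20 (add /j 61): {"che":45,"hot":26,"j":61,"pwi":49}
After op 21 (remove /che): {"hot":26,"j":61,"pwi":49}
After op 22 (replace /pwi 25): {"hot":26,"j":61,"pwi":25}
After op 23 (replace /hot 92): {"hot":92,"j":61,"pwi":25}
After op 24 (replace /hot 13): {"hot":13,"j":61,"pwi":25}
Value at /hot: 13

Answer: 13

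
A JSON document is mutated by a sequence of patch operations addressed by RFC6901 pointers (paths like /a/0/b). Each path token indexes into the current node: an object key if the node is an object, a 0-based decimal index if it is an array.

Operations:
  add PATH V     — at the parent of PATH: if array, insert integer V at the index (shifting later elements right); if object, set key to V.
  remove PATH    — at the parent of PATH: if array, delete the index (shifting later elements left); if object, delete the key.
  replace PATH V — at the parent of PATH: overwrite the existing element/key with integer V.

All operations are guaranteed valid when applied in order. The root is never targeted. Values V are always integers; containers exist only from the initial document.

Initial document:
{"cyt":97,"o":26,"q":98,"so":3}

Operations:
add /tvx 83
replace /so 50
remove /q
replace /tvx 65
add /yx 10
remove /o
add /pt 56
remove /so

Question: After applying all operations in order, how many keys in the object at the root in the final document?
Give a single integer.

After op 1 (add /tvx 83): {"cyt":97,"o":26,"q":98,"so":3,"tvx":83}
After op 2 (replace /so 50): {"cyt":97,"o":26,"q":98,"so":50,"tvx":83}
After op 3 (remove /q): {"cyt":97,"o":26,"so":50,"tvx":83}
After op 4 (replace /tvx 65): {"cyt":97,"o":26,"so":50,"tvx":65}
After op 5 (add /yx 10): {"cyt":97,"o":26,"so":50,"tvx":65,"yx":10}
After op 6 (remove /o): {"cyt":97,"so":50,"tvx":65,"yx":10}
After op 7 (add /pt 56): {"cyt":97,"pt":56,"so":50,"tvx":65,"yx":10}
After op 8 (remove /so): {"cyt":97,"pt":56,"tvx":65,"yx":10}
Size at the root: 4

Answer: 4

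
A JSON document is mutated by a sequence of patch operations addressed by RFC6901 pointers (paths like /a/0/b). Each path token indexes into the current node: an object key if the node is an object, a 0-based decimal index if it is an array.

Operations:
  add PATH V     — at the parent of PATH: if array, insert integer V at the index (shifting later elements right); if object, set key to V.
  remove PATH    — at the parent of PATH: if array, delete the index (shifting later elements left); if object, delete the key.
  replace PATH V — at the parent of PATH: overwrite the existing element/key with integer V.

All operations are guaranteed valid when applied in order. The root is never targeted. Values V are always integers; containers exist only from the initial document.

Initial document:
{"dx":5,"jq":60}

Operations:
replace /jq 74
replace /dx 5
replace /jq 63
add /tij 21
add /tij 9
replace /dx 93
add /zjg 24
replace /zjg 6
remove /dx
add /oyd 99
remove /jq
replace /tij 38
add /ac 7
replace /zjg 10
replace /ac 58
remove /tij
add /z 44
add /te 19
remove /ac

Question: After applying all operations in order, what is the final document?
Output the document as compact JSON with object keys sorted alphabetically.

Answer: {"oyd":99,"te":19,"z":44,"zjg":10}

Derivation:
After op 1 (replace /jq 74): {"dx":5,"jq":74}
After op 2 (replace /dx 5): {"dx":5,"jq":74}
After op 3 (replace /jq 63): {"dx":5,"jq":63}
After op 4 (add /tij 21): {"dx":5,"jq":63,"tij":21}
After op 5 (add /tij 9): {"dx":5,"jq":63,"tij":9}
After op 6 (replace /dx 93): {"dx":93,"jq":63,"tij":9}
After op 7 (add /zjg 24): {"dx":93,"jq":63,"tij":9,"zjg":24}
After op 8 (replace /zjg 6): {"dx":93,"jq":63,"tij":9,"zjg":6}
After op 9 (remove /dx): {"jq":63,"tij":9,"zjg":6}
After op 10 (add /oyd 99): {"jq":63,"oyd":99,"tij":9,"zjg":6}
After op 11 (remove /jq): {"oyd":99,"tij":9,"zjg":6}
After op 12 (replace /tij 38): {"oyd":99,"tij":38,"zjg":6}
After op 13 (add /ac 7): {"ac":7,"oyd":99,"tij":38,"zjg":6}
After op 14 (replace /zjg 10): {"ac":7,"oyd":99,"tij":38,"zjg":10}
After op 15 (replace /ac 58): {"ac":58,"oyd":99,"tij":38,"zjg":10}
After op 16 (remove /tij): {"ac":58,"oyd":99,"zjg":10}
After op 17 (add /z 44): {"ac":58,"oyd":99,"z":44,"zjg":10}
After op 18 (add /te 19): {"ac":58,"oyd":99,"te":19,"z":44,"zjg":10}
After op 19 (remove /ac): {"oyd":99,"te":19,"z":44,"zjg":10}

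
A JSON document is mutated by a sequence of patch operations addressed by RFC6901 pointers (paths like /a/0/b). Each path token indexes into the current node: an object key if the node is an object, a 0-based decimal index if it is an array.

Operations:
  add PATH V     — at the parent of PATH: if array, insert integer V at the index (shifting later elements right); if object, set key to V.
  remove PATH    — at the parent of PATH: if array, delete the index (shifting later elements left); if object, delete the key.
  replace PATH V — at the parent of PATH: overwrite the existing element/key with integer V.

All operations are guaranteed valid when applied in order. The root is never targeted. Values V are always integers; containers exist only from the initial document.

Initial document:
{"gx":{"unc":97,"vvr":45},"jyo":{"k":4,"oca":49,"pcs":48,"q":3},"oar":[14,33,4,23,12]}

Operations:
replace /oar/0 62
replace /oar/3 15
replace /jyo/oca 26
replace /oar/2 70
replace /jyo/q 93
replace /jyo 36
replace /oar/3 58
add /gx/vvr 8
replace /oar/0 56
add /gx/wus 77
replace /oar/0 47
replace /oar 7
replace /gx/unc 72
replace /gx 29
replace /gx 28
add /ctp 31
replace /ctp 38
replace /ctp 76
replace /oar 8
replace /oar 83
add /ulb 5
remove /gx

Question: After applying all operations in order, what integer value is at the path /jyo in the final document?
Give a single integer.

Answer: 36

Derivation:
After op 1 (replace /oar/0 62): {"gx":{"unc":97,"vvr":45},"jyo":{"k":4,"oca":49,"pcs":48,"q":3},"oar":[62,33,4,23,12]}
After op 2 (replace /oar/3 15): {"gx":{"unc":97,"vvr":45},"jyo":{"k":4,"oca":49,"pcs":48,"q":3},"oar":[62,33,4,15,12]}
After op 3 (replace /jyo/oca 26): {"gx":{"unc":97,"vvr":45},"jyo":{"k":4,"oca":26,"pcs":48,"q":3},"oar":[62,33,4,15,12]}
After op 4 (replace /oar/2 70): {"gx":{"unc":97,"vvr":45},"jyo":{"k":4,"oca":26,"pcs":48,"q":3},"oar":[62,33,70,15,12]}
After op 5 (replace /jyo/q 93): {"gx":{"unc":97,"vvr":45},"jyo":{"k":4,"oca":26,"pcs":48,"q":93},"oar":[62,33,70,15,12]}
After op 6 (replace /jyo 36): {"gx":{"unc":97,"vvr":45},"jyo":36,"oar":[62,33,70,15,12]}
After op 7 (replace /oar/3 58): {"gx":{"unc":97,"vvr":45},"jyo":36,"oar":[62,33,70,58,12]}
After op 8 (add /gx/vvr 8): {"gx":{"unc":97,"vvr":8},"jyo":36,"oar":[62,33,70,58,12]}
After op 9 (replace /oar/0 56): {"gx":{"unc":97,"vvr":8},"jyo":36,"oar":[56,33,70,58,12]}
After op 10 (add /gx/wus 77): {"gx":{"unc":97,"vvr":8,"wus":77},"jyo":36,"oar":[56,33,70,58,12]}
After op 11 (replace /oar/0 47): {"gx":{"unc":97,"vvr":8,"wus":77},"jyo":36,"oar":[47,33,70,58,12]}
After op 12 (replace /oar 7): {"gx":{"unc":97,"vvr":8,"wus":77},"jyo":36,"oar":7}
After op 13 (replace /gx/unc 72): {"gx":{"unc":72,"vvr":8,"wus":77},"jyo":36,"oar":7}
After op 14 (replace /gx 29): {"gx":29,"jyo":36,"oar":7}
After op 15 (replace /gx 28): {"gx":28,"jyo":36,"oar":7}
After op 16 (add /ctp 31): {"ctp":31,"gx":28,"jyo":36,"oar":7}
After op 17 (replace /ctp 38): {"ctp":38,"gx":28,"jyo":36,"oar":7}
After op 18 (replace /ctp 76): {"ctp":76,"gx":28,"jyo":36,"oar":7}
After op 19 (replace /oar 8): {"ctp":76,"gx":28,"jyo":36,"oar":8}
After op 20 (replace /oar 83): {"ctp":76,"gx":28,"jyo":36,"oar":83}
After op 21 (add /ulb 5): {"ctp":76,"gx":28,"jyo":36,"oar":83,"ulb":5}
After op 22 (remove /gx): {"ctp":76,"jyo":36,"oar":83,"ulb":5}
Value at /jyo: 36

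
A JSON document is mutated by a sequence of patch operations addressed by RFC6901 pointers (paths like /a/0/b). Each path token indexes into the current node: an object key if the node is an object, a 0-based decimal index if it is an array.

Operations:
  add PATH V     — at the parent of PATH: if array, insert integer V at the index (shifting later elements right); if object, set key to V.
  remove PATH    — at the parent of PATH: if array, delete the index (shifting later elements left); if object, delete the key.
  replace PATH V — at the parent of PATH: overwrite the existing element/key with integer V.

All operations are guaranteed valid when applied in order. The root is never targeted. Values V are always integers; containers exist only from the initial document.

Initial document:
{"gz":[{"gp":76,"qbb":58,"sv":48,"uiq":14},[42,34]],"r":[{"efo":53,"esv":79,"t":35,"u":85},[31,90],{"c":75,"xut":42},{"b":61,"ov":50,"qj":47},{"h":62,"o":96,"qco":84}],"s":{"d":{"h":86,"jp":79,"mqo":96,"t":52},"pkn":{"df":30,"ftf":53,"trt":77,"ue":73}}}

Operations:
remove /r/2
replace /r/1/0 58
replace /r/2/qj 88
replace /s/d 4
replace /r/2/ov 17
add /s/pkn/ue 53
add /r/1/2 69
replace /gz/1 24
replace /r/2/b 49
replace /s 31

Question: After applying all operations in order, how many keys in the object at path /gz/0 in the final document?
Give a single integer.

Answer: 4

Derivation:
After op 1 (remove /r/2): {"gz":[{"gp":76,"qbb":58,"sv":48,"uiq":14},[42,34]],"r":[{"efo":53,"esv":79,"t":35,"u":85},[31,90],{"b":61,"ov":50,"qj":47},{"h":62,"o":96,"qco":84}],"s":{"d":{"h":86,"jp":79,"mqo":96,"t":52},"pkn":{"df":30,"ftf":53,"trt":77,"ue":73}}}
After op 2 (replace /r/1/0 58): {"gz":[{"gp":76,"qbb":58,"sv":48,"uiq":14},[42,34]],"r":[{"efo":53,"esv":79,"t":35,"u":85},[58,90],{"b":61,"ov":50,"qj":47},{"h":62,"o":96,"qco":84}],"s":{"d":{"h":86,"jp":79,"mqo":96,"t":52},"pkn":{"df":30,"ftf":53,"trt":77,"ue":73}}}
After op 3 (replace /r/2/qj 88): {"gz":[{"gp":76,"qbb":58,"sv":48,"uiq":14},[42,34]],"r":[{"efo":53,"esv":79,"t":35,"u":85},[58,90],{"b":61,"ov":50,"qj":88},{"h":62,"o":96,"qco":84}],"s":{"d":{"h":86,"jp":79,"mqo":96,"t":52},"pkn":{"df":30,"ftf":53,"trt":77,"ue":73}}}
After op 4 (replace /s/d 4): {"gz":[{"gp":76,"qbb":58,"sv":48,"uiq":14},[42,34]],"r":[{"efo":53,"esv":79,"t":35,"u":85},[58,90],{"b":61,"ov":50,"qj":88},{"h":62,"o":96,"qco":84}],"s":{"d":4,"pkn":{"df":30,"ftf":53,"trt":77,"ue":73}}}
After op 5 (replace /r/2/ov 17): {"gz":[{"gp":76,"qbb":58,"sv":48,"uiq":14},[42,34]],"r":[{"efo":53,"esv":79,"t":35,"u":85},[58,90],{"b":61,"ov":17,"qj":88},{"h":62,"o":96,"qco":84}],"s":{"d":4,"pkn":{"df":30,"ftf":53,"trt":77,"ue":73}}}
After op 6 (add /s/pkn/ue 53): {"gz":[{"gp":76,"qbb":58,"sv":48,"uiq":14},[42,34]],"r":[{"efo":53,"esv":79,"t":35,"u":85},[58,90],{"b":61,"ov":17,"qj":88},{"h":62,"o":96,"qco":84}],"s":{"d":4,"pkn":{"df":30,"ftf":53,"trt":77,"ue":53}}}
After op 7 (add /r/1/2 69): {"gz":[{"gp":76,"qbb":58,"sv":48,"uiq":14},[42,34]],"r":[{"efo":53,"esv":79,"t":35,"u":85},[58,90,69],{"b":61,"ov":17,"qj":88},{"h":62,"o":96,"qco":84}],"s":{"d":4,"pkn":{"df":30,"ftf":53,"trt":77,"ue":53}}}
After op 8 (replace /gz/1 24): {"gz":[{"gp":76,"qbb":58,"sv":48,"uiq":14},24],"r":[{"efo":53,"esv":79,"t":35,"u":85},[58,90,69],{"b":61,"ov":17,"qj":88},{"h":62,"o":96,"qco":84}],"s":{"d":4,"pkn":{"df":30,"ftf":53,"trt":77,"ue":53}}}
After op 9 (replace /r/2/b 49): {"gz":[{"gp":76,"qbb":58,"sv":48,"uiq":14},24],"r":[{"efo":53,"esv":79,"t":35,"u":85},[58,90,69],{"b":49,"ov":17,"qj":88},{"h":62,"o":96,"qco":84}],"s":{"d":4,"pkn":{"df":30,"ftf":53,"trt":77,"ue":53}}}
After op 10 (replace /s 31): {"gz":[{"gp":76,"qbb":58,"sv":48,"uiq":14},24],"r":[{"efo":53,"esv":79,"t":35,"u":85},[58,90,69],{"b":49,"ov":17,"qj":88},{"h":62,"o":96,"qco":84}],"s":31}
Size at path /gz/0: 4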